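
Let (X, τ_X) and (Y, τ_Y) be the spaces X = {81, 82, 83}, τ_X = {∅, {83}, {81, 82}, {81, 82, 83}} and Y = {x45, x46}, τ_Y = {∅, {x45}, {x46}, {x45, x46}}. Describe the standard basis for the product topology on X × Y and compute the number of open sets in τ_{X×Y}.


Basis B = {∅ × ∅, {83} × {x45}, {83} × {x46}, {81, 82} × {x45}, {81, 82} × {x46}, {83} × {x45, x46}, {81, 82, 83} × {x45}, {81, 82, 83} × {x46}, {81, 82} × {x45, x46}, {81, 82, 83} × {x45, x46}}; |τ_{X×Y}| = 16.

Enumerate products U × V with U ∈ τ_X, V ∈ τ_Y (deduplicated):
  ∅ × ∅ = {} (∅)
  {83} × {x45} = {(83,x45)}
  {83} × {x46} = {(83,x46)}
  {81, 82} × {x45} = {(81,x45), (82,x45)}
  {81, 82} × {x46} = {(81,x46), (82,x46)}
  {83} × {x45, x46} = {(83,x45), (83,x46)}
  {81, 82, 83} × {x45} = {(81,x45), (82,x45), (83,x45)}
  {81, 82, 83} × {x46} = {(81,x46), (82,x46), (83,x46)}
  {81, 82} × {x45, x46} = {(81,x45), (81,x46), (82,x45), (82,x46)}
  {81, 82, 83} × {x45, x46} = {(81,x45), (81,x46), (82,x45), (82,x46), (83,x45), (83,x46)}
These 10 distinct sets form the basis B.
Close under arbitrary unions to get τ_{X×Y}; counting gives |τ_{X×Y}| = 16.


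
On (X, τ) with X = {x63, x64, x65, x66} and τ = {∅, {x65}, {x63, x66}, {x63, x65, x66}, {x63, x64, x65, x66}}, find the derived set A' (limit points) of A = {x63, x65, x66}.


A' = {x63, x64, x66}

For each x ∈ X, list the open sets U ∈ τ with x ∈ U, then check whether U ∩ (A ∖ {x}) ≠ ∅ for every such U.
  x = x63: opens ∋ x are {x63, x66}, {x63, x65, x66}, {x63, x64, x65, x66}; each meets A ∖ {x63}, so x IS a limit point.
  x = x64: opens ∋ x are {x63, x64, x65, x66}; each meets A ∖ {x64}, so x IS a limit point.
  x = x65: open {x65} ∋ x has {x65} ∩ (A ∖ {x65}) = ∅, so x is NOT a limit point.
  x = x66: opens ∋ x are {x63, x66}, {x63, x65, x66}, {x63, x64, x65, x66}; each meets A ∖ {x66}, so x IS a limit point.
Collecting: A' = {x63, x64, x66}.


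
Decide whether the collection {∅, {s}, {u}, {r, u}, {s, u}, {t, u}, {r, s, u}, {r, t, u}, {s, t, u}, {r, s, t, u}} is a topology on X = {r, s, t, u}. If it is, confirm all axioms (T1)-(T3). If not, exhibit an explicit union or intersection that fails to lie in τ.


τ IS a topology on X.

Axiom (T1): ∅ ∈ τ? Yes; X ∈ τ? Yes.
Axiom (T2/T3): check pairwise unions and intersections of members of τ.
All pairwise intersections and unions checked — each lies in τ. Therefore τ satisfies (T1), (T2), (T3): it IS a topology on X.


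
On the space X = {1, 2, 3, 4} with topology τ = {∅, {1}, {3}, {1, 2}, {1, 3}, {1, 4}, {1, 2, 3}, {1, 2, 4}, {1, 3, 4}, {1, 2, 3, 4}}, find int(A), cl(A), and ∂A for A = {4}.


int(A) = ∅, cl(A) = {4}, ∂A = {4}.

Closed sets in (X, τ) are complements of opens:
  closed(X, τ) = {∅, {2}, {3}, {4}, {2, 3}, {2, 4}, {3, 4}, {1, 2, 4}, {2, 3, 4}, {1, 2, 3, 4}}.
int(A) = ⋃ {U ∈ τ : U ⊆ A}. Opens contained in A: ∅.
Taking the union of these: int(A) = ∅.
cl(A) = ⋂ {C closed : A ⊆ C}. Closed sets containing A: {4}, {2, 4}, {3, 4}, {1, 2, 4}, {2, 3, 4}, {1, 2, 3, 4}.
Intersecting these: cl(A) = {4}.
∂A = cl(A) ∖ int(A) = {4} ∖ ∅ = {4}.


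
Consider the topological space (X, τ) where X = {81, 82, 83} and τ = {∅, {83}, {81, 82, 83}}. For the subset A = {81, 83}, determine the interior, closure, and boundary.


int(A) = {83}, cl(A) = {81, 82, 83}, ∂A = {81, 82}.

Closed sets in (X, τ) are complements of opens:
  closed(X, τ) = {∅, {81, 82}, {81, 82, 83}}.
int(A) = ⋃ {U ∈ τ : U ⊆ A}. Opens contained in A: ∅, {83}.
Taking the union of these: int(A) = {83}.
cl(A) = ⋂ {C closed : A ⊆ C}. Closed sets containing A: {81, 82, 83}.
Intersecting these: cl(A) = {81, 82, 83}.
∂A = cl(A) ∖ int(A) = {81, 82, 83} ∖ {83} = {81, 82}.


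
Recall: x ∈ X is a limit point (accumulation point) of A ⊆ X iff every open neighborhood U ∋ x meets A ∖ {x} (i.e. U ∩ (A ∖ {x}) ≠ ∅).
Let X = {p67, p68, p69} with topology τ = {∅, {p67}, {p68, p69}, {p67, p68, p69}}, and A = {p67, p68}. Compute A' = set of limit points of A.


A' = {p69}

For each x ∈ X, list the open sets U ∈ τ with x ∈ U, then check whether U ∩ (A ∖ {x}) ≠ ∅ for every such U.
  x = p67: open {p67} ∋ x has {p67} ∩ (A ∖ {p67}) = ∅, so x is NOT a limit point.
  x = p68: open {p68, p69} ∋ x has {p68, p69} ∩ (A ∖ {p68}) = ∅, so x is NOT a limit point.
  x = p69: opens ∋ x are {p68, p69}, {p67, p68, p69}; each meets A ∖ {p69}, so x IS a limit point.
Collecting: A' = {p69}.


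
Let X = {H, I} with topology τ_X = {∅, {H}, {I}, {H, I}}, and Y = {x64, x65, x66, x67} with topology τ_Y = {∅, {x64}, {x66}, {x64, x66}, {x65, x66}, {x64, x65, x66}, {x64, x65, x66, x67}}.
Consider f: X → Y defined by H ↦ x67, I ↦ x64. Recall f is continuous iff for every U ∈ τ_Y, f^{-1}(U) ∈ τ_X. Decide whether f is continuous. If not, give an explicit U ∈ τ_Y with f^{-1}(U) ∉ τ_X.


f IS continuous.

Compute f^{-1}(U) for each U ∈ τ_Y:
  U = ∅: f^{-1}(U) = ∅ ∈ τ_X ✓.
  U = {x64}: f^{-1}(U) = {I} ∈ τ_X ✓.
  U = {x66}: f^{-1}(U) = ∅ ∈ τ_X ✓.
  U = {x64, x66}: f^{-1}(U) = {I} ∈ τ_X ✓.
  U = {x65, x66}: f^{-1}(U) = ∅ ∈ τ_X ✓.
  U = {x64, x65, x66}: f^{-1}(U) = {I} ∈ τ_X ✓.
  U = {x64, x65, x66, x67}: f^{-1}(U) = {H, I} ∈ τ_X ✓.
Every preimage lies in τ_X, so f IS continuous.


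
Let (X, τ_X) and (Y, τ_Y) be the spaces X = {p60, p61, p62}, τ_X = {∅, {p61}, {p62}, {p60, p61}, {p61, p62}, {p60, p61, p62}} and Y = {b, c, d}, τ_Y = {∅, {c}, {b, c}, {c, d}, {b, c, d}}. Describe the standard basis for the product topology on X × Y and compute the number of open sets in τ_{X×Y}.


Basis B = {∅ × ∅, {p61} × {c}, {p62} × {c}, {p60, p61} × {c}, {p61} × {b, c}, {p61} × {c, d}, {p61, p62} × {c}, {p62} × {b, c}, {p62} × {c, d}, {p60, p61, p62} × {c}, {p61} × {b, c, d}, {p62} × {b, c, d}, {p60, p61} × {b, c}, {p60, p61} × {c, d}, {p61, p62} × {b, c}, {p61, p62} × {c, d}, {p60, p61} × {b, c, d}, {p60, p61, p62} × {b, c}, {p60, p61, p62} × {c, d}, {p61, p62} × {b, c, d}, {p60, p61, p62} × {b, c, d}}; |τ_{X×Y}| = 70.

Enumerate products U × V with U ∈ τ_X, V ∈ τ_Y (deduplicated):
  ∅ × ∅ = {} (∅)
  {p61} × {c} = {(p61,c)}
  {p62} × {c} = {(p62,c)}
  {p60, p61} × {c} = {(p60,c), (p61,c)}
  {p61} × {b, c} = {(p61,b), (p61,c)}
  {p61} × {c, d} = {(p61,c), (p61,d)}
  {p61, p62} × {c} = {(p61,c), (p62,c)}
  {p62} × {b, c} = {(p62,b), (p62,c)}
  {p62} × {c, d} = {(p62,c), (p62,d)}
  {p60, p61, p62} × {c} = {(p60,c), (p61,c), (p62,c)}
  {p61} × {b, c, d} = {(p61,b), (p61,c), (p61,d)}
  {p62} × {b, c, d} = {(p62,b), (p62,c), (p62,d)}
  {p60, p61} × {b, c} = {(p60,b), (p60,c), (p61,b), (p61,c)}
  {p60, p61} × {c, d} = {(p60,c), (p60,d), (p61,c), (p61,d)}
  {p61, p62} × {b, c} = {(p61,b), (p61,c), (p62,b), (p62,c)}
  {p61, p62} × {c, d} = {(p61,c), (p61,d), (p62,c), (p62,d)}
  {p60, p61} × {b, c, d} = {(p60,b), (p60,c), (p60,d), (p61,b), (p61,c), (p61,d)}
  {p60, p61, p62} × {b, c} = {(p60,b), (p60,c), (p61,b), (p61,c), (p62,b), (p62,c)}
  {p60, p61, p62} × {c, d} = {(p60,c), (p60,d), (p61,c), (p61,d), (p62,c), (p62,d)}
  {p61, p62} × {b, c, d} = {(p61,b), (p61,c), (p61,d), (p62,b), (p62,c), (p62,d)}
  {p60, p61, p62} × {b, c, d} = {(p60,b), (p60,c), (p60,d), (p61,b), (p61,c), (p61,d), (p62,b), (p62,c), (p62,d)}
These 21 distinct sets form the basis B.
Close under arbitrary unions to get τ_{X×Y}; counting gives |τ_{X×Y}| = 70.


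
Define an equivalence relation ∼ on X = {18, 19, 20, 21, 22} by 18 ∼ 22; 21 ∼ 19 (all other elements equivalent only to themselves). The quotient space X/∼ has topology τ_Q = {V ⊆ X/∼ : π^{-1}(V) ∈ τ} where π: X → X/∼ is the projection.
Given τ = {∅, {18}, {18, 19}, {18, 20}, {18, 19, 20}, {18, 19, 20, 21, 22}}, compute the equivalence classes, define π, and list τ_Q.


X/∼ = {[18=22], [19=21], [20]}; |τ_Q| = 2.

Equivalence classes: [18=22], [19=21], [20].
Quotient map π: X → X/∼ sends 18 ↦ [18=22], 19 ↦ [19=21], 20 ↦ [20], 21 ↦ [19=21], 22 ↦ [18=22].
For each subset V ⊆ X/∼, compute π^{-1}(V) ⊆ X and check whether π^{-1}(V) ∈ τ. V is open in τ_Q iff π^{-1}(V) ∈ τ.
  V = {}: π^{-1}(V) = ∅ ∈ τ ✓.
  V = {[18=22]}: π^{-1}(V) = {18, 22} ∉ τ ✗.
  V = {[19=21]}: π^{-1}(V) = {19, 21} ∉ τ ✗.
  V = {[18=22], [19=21]}: π^{-1}(V) = {18, 19, 21, 22} ∉ τ ✗.
  V = {[20]}: π^{-1}(V) = {20} ∉ τ ✗.
  V = {[18=22], [20]}: π^{-1}(V) = {18, 20, 22} ∉ τ ✗.
  V = {[19=21], [20]}: π^{-1}(V) = {19, 20, 21} ∉ τ ✗.
  V = {[18=22], [19=21], [20]}: π^{-1}(V) = {18, 19, 20, 21, 22} ∈ τ ✓.
Open sets in the quotient: τ_Q = {{}, {[18=22], [19=21], [20]}} (2 elements).


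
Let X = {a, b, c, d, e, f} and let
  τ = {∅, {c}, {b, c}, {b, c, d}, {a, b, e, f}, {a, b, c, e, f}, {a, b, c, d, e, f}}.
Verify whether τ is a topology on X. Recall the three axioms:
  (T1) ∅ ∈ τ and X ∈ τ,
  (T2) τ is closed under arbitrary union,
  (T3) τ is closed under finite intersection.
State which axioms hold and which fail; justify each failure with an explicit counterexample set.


τ is NOT a topology on X.

Axiom (T1): ∅ ∈ τ? Yes; X ∈ τ? Yes.
Axiom (T2/T3): check pairwise unions and intersections of members of τ.
Counterexample for (T3): {b, c} ∩ {a, b, e, f} = {b} ∉ τ. Therefore τ is NOT a topology.


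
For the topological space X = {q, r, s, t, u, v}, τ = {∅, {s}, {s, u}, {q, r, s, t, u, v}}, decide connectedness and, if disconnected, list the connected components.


(X, τ) is connected.

Find clopen sets (U ∈ τ with X ∖ U ∈ τ):
  U = ∅, X ∖ U = {q, r, s, t, u, v} — both open, so U is clopen.
  U = {q, r, s, t, u, v}, X ∖ U = ∅ — both open, so U is clopen.
Only trivial clopens (∅ and X) exist, so (X, τ) is connected.
Compute connected components by grouping points that agree on all clopens:
  component: {q, r, s, t, u, v}


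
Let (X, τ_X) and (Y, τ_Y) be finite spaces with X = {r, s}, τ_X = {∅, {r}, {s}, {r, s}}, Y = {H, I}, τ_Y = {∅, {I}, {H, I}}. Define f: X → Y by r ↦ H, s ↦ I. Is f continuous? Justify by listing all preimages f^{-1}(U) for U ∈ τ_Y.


f IS continuous.

Compute f^{-1}(U) for each U ∈ τ_Y:
  U = ∅: f^{-1}(U) = ∅ ∈ τ_X ✓.
  U = {I}: f^{-1}(U) = {s} ∈ τ_X ✓.
  U = {H, I}: f^{-1}(U) = {r, s} ∈ τ_X ✓.
Every preimage lies in τ_X, so f IS continuous.


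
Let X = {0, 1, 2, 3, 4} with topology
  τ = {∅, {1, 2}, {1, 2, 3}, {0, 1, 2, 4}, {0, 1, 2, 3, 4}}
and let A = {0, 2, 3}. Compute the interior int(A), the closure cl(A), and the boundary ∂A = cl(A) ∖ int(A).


int(A) = ∅, cl(A) = {0, 1, 2, 3, 4}, ∂A = {0, 1, 2, 3, 4}.

Closed sets in (X, τ) are complements of opens:
  closed(X, τ) = {∅, {3}, {0, 4}, {0, 3, 4}, {0, 1, 2, 3, 4}}.
int(A) = ⋃ {U ∈ τ : U ⊆ A}. Opens contained in A: ∅.
Taking the union of these: int(A) = ∅.
cl(A) = ⋂ {C closed : A ⊆ C}. Closed sets containing A: {0, 1, 2, 3, 4}.
Intersecting these: cl(A) = {0, 1, 2, 3, 4}.
∂A = cl(A) ∖ int(A) = {0, 1, 2, 3, 4} ∖ ∅ = {0, 1, 2, 3, 4}.


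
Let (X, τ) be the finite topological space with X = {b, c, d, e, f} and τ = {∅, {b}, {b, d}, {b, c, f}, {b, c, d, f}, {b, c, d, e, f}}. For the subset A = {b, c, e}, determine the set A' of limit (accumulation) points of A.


A' = {c, d, e, f}

For each x ∈ X, list the open sets U ∈ τ with x ∈ U, then check whether U ∩ (A ∖ {x}) ≠ ∅ for every such U.
  x = b: open {b} ∋ x has {b} ∩ (A ∖ {b}) = ∅, so x is NOT a limit point.
  x = c: opens ∋ x are {b, c, f}, {b, c, d, f}, {b, c, d, e, f}; each meets A ∖ {c}, so x IS a limit point.
  x = d: opens ∋ x are {b, d}, {b, c, d, f}, {b, c, d, e, f}; each meets A ∖ {d}, so x IS a limit point.
  x = e: opens ∋ x are {b, c, d, e, f}; each meets A ∖ {e}, so x IS a limit point.
  x = f: opens ∋ x are {b, c, f}, {b, c, d, f}, {b, c, d, e, f}; each meets A ∖ {f}, so x IS a limit point.
Collecting: A' = {c, d, e, f}.


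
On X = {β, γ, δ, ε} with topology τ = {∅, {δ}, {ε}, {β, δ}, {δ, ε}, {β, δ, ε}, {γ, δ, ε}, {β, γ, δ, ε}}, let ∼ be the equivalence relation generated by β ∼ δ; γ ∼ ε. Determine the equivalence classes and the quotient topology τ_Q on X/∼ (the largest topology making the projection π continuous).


X/∼ = {[β=δ], [γ=ε]}; |τ_Q| = 3.

Equivalence classes: [β=δ], [γ=ε].
Quotient map π: X → X/∼ sends β ↦ [β=δ], γ ↦ [γ=ε], δ ↦ [β=δ], ε ↦ [γ=ε].
For each subset V ⊆ X/∼, compute π^{-1}(V) ⊆ X and check whether π^{-1}(V) ∈ τ. V is open in τ_Q iff π^{-1}(V) ∈ τ.
  V = {}: π^{-1}(V) = ∅ ∈ τ ✓.
  V = {[β=δ]}: π^{-1}(V) = {β, δ} ∈ τ ✓.
  V = {[γ=ε]}: π^{-1}(V) = {γ, ε} ∉ τ ✗.
  V = {[β=δ], [γ=ε]}: π^{-1}(V) = {β, γ, δ, ε} ∈ τ ✓.
Open sets in the quotient: τ_Q = {{}, {[β=δ]}, {[β=δ], [γ=ε]}} (3 elements).


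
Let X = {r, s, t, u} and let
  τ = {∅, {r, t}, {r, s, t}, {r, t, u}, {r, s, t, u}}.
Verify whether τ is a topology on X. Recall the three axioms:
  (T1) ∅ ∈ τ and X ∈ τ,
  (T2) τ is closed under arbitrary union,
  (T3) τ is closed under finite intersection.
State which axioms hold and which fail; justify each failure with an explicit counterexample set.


τ IS a topology on X.

Axiom (T1): ∅ ∈ τ? Yes; X ∈ τ? Yes.
Axiom (T2/T3): check pairwise unions and intersections of members of τ.
All pairwise intersections and unions checked — each lies in τ. Therefore τ satisfies (T1), (T2), (T3): it IS a topology on X.


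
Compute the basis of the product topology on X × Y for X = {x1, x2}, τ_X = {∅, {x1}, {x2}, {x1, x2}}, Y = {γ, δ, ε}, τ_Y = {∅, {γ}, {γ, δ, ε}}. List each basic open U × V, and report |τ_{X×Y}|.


Basis B = {∅ × ∅, {x1} × {γ}, {x2} × {γ}, {x1, x2} × {γ}, {x1} × {γ, δ, ε}, {x2} × {γ, δ, ε}, {x1, x2} × {γ, δ, ε}}; |τ_{X×Y}| = 9.

Enumerate products U × V with U ∈ τ_X, V ∈ τ_Y (deduplicated):
  ∅ × ∅ = {} (∅)
  {x1} × {γ} = {(x1,γ)}
  {x2} × {γ} = {(x2,γ)}
  {x1, x2} × {γ} = {(x1,γ), (x2,γ)}
  {x1} × {γ, δ, ε} = {(x1,γ), (x1,δ), (x1,ε)}
  {x2} × {γ, δ, ε} = {(x2,γ), (x2,δ), (x2,ε)}
  {x1, x2} × {γ, δ, ε} = {(x1,γ), (x1,δ), (x1,ε), (x2,γ), (x2,δ), (x2,ε)}
These 7 distinct sets form the basis B.
Close under arbitrary unions to get τ_{X×Y}; counting gives |τ_{X×Y}| = 9.


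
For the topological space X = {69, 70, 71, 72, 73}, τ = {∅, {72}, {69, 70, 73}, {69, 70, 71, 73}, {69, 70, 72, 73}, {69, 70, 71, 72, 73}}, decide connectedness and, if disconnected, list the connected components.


(X, τ) is disconnected; components = [{72}, {69, 70, 71, 73}].

Find clopen sets (U ∈ τ with X ∖ U ∈ τ):
  U = ∅, X ∖ U = {69, 70, 71, 72, 73} — both open, so U is clopen.
  U = {72}, X ∖ U = {69, 70, 71, 73} — both open, so U is clopen.
  U = {69, 70, 71, 73}, X ∖ U = {72} — both open, so U is clopen.
  U = {69, 70, 71, 72, 73}, X ∖ U = ∅ — both open, so U is clopen.
Nontrivial clopen(s) exist: e.g. {72}. So (X, τ) is disconnected.
Compute connected components by grouping points that agree on all clopens:
  component: {72}
  component: {69, 70, 71, 73}


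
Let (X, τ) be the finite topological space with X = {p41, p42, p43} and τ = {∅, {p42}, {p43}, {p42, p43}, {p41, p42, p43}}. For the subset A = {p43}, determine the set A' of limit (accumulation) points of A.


A' = {p41}

For each x ∈ X, list the open sets U ∈ τ with x ∈ U, then check whether U ∩ (A ∖ {x}) ≠ ∅ for every such U.
  x = p41: opens ∋ x are {p41, p42, p43}; each meets A ∖ {p41}, so x IS a limit point.
  x = p42: open {p42} ∋ x has {p42} ∩ (A ∖ {p42}) = ∅, so x is NOT a limit point.
  x = p43: open {p43} ∋ x has {p43} ∩ (A ∖ {p43}) = ∅, so x is NOT a limit point.
Collecting: A' = {p41}.


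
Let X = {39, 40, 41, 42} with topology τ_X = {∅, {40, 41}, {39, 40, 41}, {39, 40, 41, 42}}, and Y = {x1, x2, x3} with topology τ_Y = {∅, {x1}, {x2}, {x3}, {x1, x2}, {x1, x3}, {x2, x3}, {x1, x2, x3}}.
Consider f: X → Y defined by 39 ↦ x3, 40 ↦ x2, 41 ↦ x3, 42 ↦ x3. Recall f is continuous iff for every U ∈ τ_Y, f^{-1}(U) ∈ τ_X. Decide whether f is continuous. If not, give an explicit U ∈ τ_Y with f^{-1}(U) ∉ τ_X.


f is NOT continuous.

Compute f^{-1}(U) for each U ∈ τ_Y:
  U = ∅: f^{-1}(U) = ∅ ∈ τ_X ✓.
  U = {x1}: f^{-1}(U) = ∅ ∈ τ_X ✓.
  U = {x2}: f^{-1}(U) = {40} ∉ τ_X ✗.
  U = {x3}: f^{-1}(U) = {39, 41, 42} ∉ τ_X ✗.
  U = {x1, x2}: f^{-1}(U) = {40} ∉ τ_X ✗.
  U = {x1, x3}: f^{-1}(U) = {39, 41, 42} ∉ τ_X ✗.
  U = {x2, x3}: f^{-1}(U) = {39, 40, 41, 42} ∈ τ_X ✓.
  U = {x1, x2, x3}: f^{-1}(U) = {39, 40, 41, 42} ∈ τ_X ✓.
Found U = {x2} with f^{-1}(U) = {40} not in τ_X. Therefore f is NOT continuous.


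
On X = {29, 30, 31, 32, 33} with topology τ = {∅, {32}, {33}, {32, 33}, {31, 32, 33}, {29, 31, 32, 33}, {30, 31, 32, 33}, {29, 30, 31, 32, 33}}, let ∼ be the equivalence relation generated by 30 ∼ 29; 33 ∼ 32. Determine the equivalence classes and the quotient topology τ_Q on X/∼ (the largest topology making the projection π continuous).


X/∼ = {[29=30], [31], [32=33]}; |τ_Q| = 4.

Equivalence classes: [29=30], [31], [32=33].
Quotient map π: X → X/∼ sends 29 ↦ [29=30], 30 ↦ [29=30], 31 ↦ [31], 32 ↦ [32=33], 33 ↦ [32=33].
For each subset V ⊆ X/∼, compute π^{-1}(V) ⊆ X and check whether π^{-1}(V) ∈ τ. V is open in τ_Q iff π^{-1}(V) ∈ τ.
  V = {}: π^{-1}(V) = ∅ ∈ τ ✓.
  V = {[29=30]}: π^{-1}(V) = {29, 30} ∉ τ ✗.
  V = {[31]}: π^{-1}(V) = {31} ∉ τ ✗.
  V = {[29=30], [31]}: π^{-1}(V) = {29, 30, 31} ∉ τ ✗.
  V = {[32=33]}: π^{-1}(V) = {32, 33} ∈ τ ✓.
  V = {[29=30], [32=33]}: π^{-1}(V) = {29, 30, 32, 33} ∉ τ ✗.
  V = {[31], [32=33]}: π^{-1}(V) = {31, 32, 33} ∈ τ ✓.
  V = {[29=30], [31], [32=33]}: π^{-1}(V) = {29, 30, 31, 32, 33} ∈ τ ✓.
Open sets in the quotient: τ_Q = {{}, {[32=33]}, {[31], [32=33]}, {[29=30], [31], [32=33]}} (4 elements).


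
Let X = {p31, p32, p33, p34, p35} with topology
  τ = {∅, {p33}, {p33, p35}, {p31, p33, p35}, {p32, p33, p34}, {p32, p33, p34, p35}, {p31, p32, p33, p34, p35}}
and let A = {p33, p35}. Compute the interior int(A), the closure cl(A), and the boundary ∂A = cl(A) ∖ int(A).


int(A) = {p33, p35}, cl(A) = {p31, p32, p33, p34, p35}, ∂A = {p31, p32, p34}.

Closed sets in (X, τ) are complements of opens:
  closed(X, τ) = {∅, {p31}, {p31, p35}, {p32, p34}, {p31, p32, p34}, {p31, p32, p34, p35}, {p31, p32, p33, p34, p35}}.
int(A) = ⋃ {U ∈ τ : U ⊆ A}. Opens contained in A: ∅, {p33}, {p33, p35}.
Taking the union of these: int(A) = {p33, p35}.
cl(A) = ⋂ {C closed : A ⊆ C}. Closed sets containing A: {p31, p32, p33, p34, p35}.
Intersecting these: cl(A) = {p31, p32, p33, p34, p35}.
∂A = cl(A) ∖ int(A) = {p31, p32, p33, p34, p35} ∖ {p33, p35} = {p31, p32, p34}.


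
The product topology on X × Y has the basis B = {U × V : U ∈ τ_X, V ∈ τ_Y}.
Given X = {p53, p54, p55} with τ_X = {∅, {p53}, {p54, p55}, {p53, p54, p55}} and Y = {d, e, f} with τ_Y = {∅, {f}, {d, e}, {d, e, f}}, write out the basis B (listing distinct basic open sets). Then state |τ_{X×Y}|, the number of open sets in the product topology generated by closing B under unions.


Basis B = {∅ × ∅, {p53} × {f}, {p53} × {d, e}, {p54, p55} × {f}, {p53} × {d, e, f}, {p53, p54, p55} × {f}, {p54, p55} × {d, e}, {p53, p54, p55} × {d, e}, {p54, p55} × {d, e, f}, {p53, p54, p55} × {d, e, f}}; |τ_{X×Y}| = 16.

Enumerate products U × V with U ∈ τ_X, V ∈ τ_Y (deduplicated):
  ∅ × ∅ = {} (∅)
  {p53} × {f} = {(p53,f)}
  {p53} × {d, e} = {(p53,d), (p53,e)}
  {p54, p55} × {f} = {(p54,f), (p55,f)}
  {p53} × {d, e, f} = {(p53,d), (p53,e), (p53,f)}
  {p53, p54, p55} × {f} = {(p53,f), (p54,f), (p55,f)}
  {p54, p55} × {d, e} = {(p54,d), (p54,e), (p55,d), (p55,e)}
  {p53, p54, p55} × {d, e} = {(p53,d), (p53,e), (p54,d), (p54,e), (p55,d), (p55,e)}
  {p54, p55} × {d, e, f} = {(p54,d), (p54,e), (p54,f), (p55,d), (p55,e), (p55,f)}
  {p53, p54, p55} × {d, e, f} = {(p53,d), (p53,e), (p53,f), (p54,d), (p54,e), (p54,f), (p55,d), (p55,e), (p55,f)}
These 10 distinct sets form the basis B.
Close under arbitrary unions to get τ_{X×Y}; counting gives |τ_{X×Y}| = 16.


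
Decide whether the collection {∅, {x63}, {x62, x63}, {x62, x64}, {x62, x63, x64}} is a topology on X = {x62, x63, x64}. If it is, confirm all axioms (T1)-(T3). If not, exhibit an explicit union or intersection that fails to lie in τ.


τ is NOT a topology on X.

Axiom (T1): ∅ ∈ τ? Yes; X ∈ τ? Yes.
Axiom (T2/T3): check pairwise unions and intersections of members of τ.
Counterexample for (T3): {x62, x63} ∩ {x62, x64} = {x62} ∉ τ. Therefore τ is NOT a topology.


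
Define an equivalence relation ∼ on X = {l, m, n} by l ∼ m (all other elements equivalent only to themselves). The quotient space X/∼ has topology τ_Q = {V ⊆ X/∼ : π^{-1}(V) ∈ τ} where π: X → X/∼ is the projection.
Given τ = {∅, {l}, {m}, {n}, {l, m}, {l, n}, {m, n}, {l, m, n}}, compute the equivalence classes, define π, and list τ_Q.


X/∼ = {[l=m], [n]}; |τ_Q| = 4.

Equivalence classes: [l=m], [n].
Quotient map π: X → X/∼ sends l ↦ [l=m], m ↦ [l=m], n ↦ [n].
For each subset V ⊆ X/∼, compute π^{-1}(V) ⊆ X and check whether π^{-1}(V) ∈ τ. V is open in τ_Q iff π^{-1}(V) ∈ τ.
  V = {}: π^{-1}(V) = ∅ ∈ τ ✓.
  V = {[l=m]}: π^{-1}(V) = {l, m} ∈ τ ✓.
  V = {[n]}: π^{-1}(V) = {n} ∈ τ ✓.
  V = {[l=m], [n]}: π^{-1}(V) = {l, m, n} ∈ τ ✓.
Open sets in the quotient: τ_Q = {{}, {[l=m]}, {[n]}, {[l=m], [n]}} (4 elements).


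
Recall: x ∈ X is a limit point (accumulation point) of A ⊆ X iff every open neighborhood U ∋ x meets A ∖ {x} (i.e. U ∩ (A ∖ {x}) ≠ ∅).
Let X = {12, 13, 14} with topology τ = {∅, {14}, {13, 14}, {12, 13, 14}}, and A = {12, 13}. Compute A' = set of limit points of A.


A' = {12}

For each x ∈ X, list the open sets U ∈ τ with x ∈ U, then check whether U ∩ (A ∖ {x}) ≠ ∅ for every such U.
  x = 12: opens ∋ x are {12, 13, 14}; each meets A ∖ {12}, so x IS a limit point.
  x = 13: open {13, 14} ∋ x has {13, 14} ∩ (A ∖ {13}) = ∅, so x is NOT a limit point.
  x = 14: open {14} ∋ x has {14} ∩ (A ∖ {14}) = ∅, so x is NOT a limit point.
Collecting: A' = {12}.


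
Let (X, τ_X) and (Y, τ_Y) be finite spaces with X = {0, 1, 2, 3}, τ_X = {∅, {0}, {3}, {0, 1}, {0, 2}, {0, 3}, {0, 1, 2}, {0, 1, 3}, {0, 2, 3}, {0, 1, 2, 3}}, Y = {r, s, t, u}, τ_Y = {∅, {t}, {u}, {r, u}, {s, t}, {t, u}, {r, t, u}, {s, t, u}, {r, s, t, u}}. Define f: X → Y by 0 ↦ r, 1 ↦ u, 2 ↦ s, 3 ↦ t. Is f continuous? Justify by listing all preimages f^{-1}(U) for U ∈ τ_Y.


f is NOT continuous.

Compute f^{-1}(U) for each U ∈ τ_Y:
  U = ∅: f^{-1}(U) = ∅ ∈ τ_X ✓.
  U = {t}: f^{-1}(U) = {3} ∈ τ_X ✓.
  U = {u}: f^{-1}(U) = {1} ∉ τ_X ✗.
  U = {r, u}: f^{-1}(U) = {0, 1} ∈ τ_X ✓.
  U = {s, t}: f^{-1}(U) = {2, 3} ∉ τ_X ✗.
  U = {t, u}: f^{-1}(U) = {1, 3} ∉ τ_X ✗.
  U = {r, t, u}: f^{-1}(U) = {0, 1, 3} ∈ τ_X ✓.
  U = {s, t, u}: f^{-1}(U) = {1, 2, 3} ∉ τ_X ✗.
  U = {r, s, t, u}: f^{-1}(U) = {0, 1, 2, 3} ∈ τ_X ✓.
Found U = {u} with f^{-1}(U) = {1} not in τ_X. Therefore f is NOT continuous.


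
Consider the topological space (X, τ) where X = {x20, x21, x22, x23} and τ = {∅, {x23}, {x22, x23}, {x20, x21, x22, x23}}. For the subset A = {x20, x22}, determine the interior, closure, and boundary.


int(A) = ∅, cl(A) = {x20, x21, x22}, ∂A = {x20, x21, x22}.

Closed sets in (X, τ) are complements of opens:
  closed(X, τ) = {∅, {x20, x21}, {x20, x21, x22}, {x20, x21, x22, x23}}.
int(A) = ⋃ {U ∈ τ : U ⊆ A}. Opens contained in A: ∅.
Taking the union of these: int(A) = ∅.
cl(A) = ⋂ {C closed : A ⊆ C}. Closed sets containing A: {x20, x21, x22}, {x20, x21, x22, x23}.
Intersecting these: cl(A) = {x20, x21, x22}.
∂A = cl(A) ∖ int(A) = {x20, x21, x22} ∖ ∅ = {x20, x21, x22}.


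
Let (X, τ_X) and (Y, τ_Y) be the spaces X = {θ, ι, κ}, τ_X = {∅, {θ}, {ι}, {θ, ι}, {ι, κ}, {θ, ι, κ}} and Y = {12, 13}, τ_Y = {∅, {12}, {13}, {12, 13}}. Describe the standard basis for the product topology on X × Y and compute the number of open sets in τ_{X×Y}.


Basis B = {∅ × ∅, {θ} × {12}, {θ} × {13}, {ι} × {12}, {ι} × {13}, {θ} × {12, 13}, {θ, ι} × {12}, {θ, ι} × {13}, {ι} × {12, 13}, {ι, κ} × {12}, {ι, κ} × {13}, {θ, ι, κ} × {12}, {θ, ι, κ} × {13}, {θ, ι} × {12, 13}, {ι, κ} × {12, 13}, {θ, ι, κ} × {12, 13}}; |τ_{X×Y}| = 36.

Enumerate products U × V with U ∈ τ_X, V ∈ τ_Y (deduplicated):
  ∅ × ∅ = {} (∅)
  {θ} × {12} = {(θ,12)}
  {θ} × {13} = {(θ,13)}
  {ι} × {12} = {(ι,12)}
  {ι} × {13} = {(ι,13)}
  {θ} × {12, 13} = {(θ,12), (θ,13)}
  {θ, ι} × {12} = {(θ,12), (ι,12)}
  {θ, ι} × {13} = {(θ,13), (ι,13)}
  {ι} × {12, 13} = {(ι,12), (ι,13)}
  {ι, κ} × {12} = {(ι,12), (κ,12)}
  {ι, κ} × {13} = {(ι,13), (κ,13)}
  {θ, ι, κ} × {12} = {(θ,12), (ι,12), (κ,12)}
  {θ, ι, κ} × {13} = {(θ,13), (ι,13), (κ,13)}
  {θ, ι} × {12, 13} = {(θ,12), (θ,13), (ι,12), (ι,13)}
  {ι, κ} × {12, 13} = {(ι,12), (ι,13), (κ,12), (κ,13)}
  {θ, ι, κ} × {12, 13} = {(θ,12), (θ,13), (ι,12), (ι,13), (κ,12), (κ,13)}
These 16 distinct sets form the basis B.
Close under arbitrary unions to get τ_{X×Y}; counting gives |τ_{X×Y}| = 36.


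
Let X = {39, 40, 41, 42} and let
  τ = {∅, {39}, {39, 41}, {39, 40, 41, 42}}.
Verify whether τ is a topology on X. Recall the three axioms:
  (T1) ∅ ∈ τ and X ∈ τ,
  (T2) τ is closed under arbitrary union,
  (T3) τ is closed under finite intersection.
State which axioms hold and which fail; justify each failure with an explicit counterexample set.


τ IS a topology on X.

Axiom (T1): ∅ ∈ τ? Yes; X ∈ τ? Yes.
Axiom (T2/T3): check pairwise unions and intersections of members of τ.
All pairwise intersections and unions checked — each lies in τ. Therefore τ satisfies (T1), (T2), (T3): it IS a topology on X.


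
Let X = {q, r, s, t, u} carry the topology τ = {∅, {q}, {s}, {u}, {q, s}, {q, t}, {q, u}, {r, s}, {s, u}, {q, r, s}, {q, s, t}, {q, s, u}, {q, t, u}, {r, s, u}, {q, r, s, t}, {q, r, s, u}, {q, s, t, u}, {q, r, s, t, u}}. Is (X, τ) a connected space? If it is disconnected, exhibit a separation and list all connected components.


(X, τ) is disconnected; components = [{u}, {q, t}, {r, s}].

Find clopen sets (U ∈ τ with X ∖ U ∈ τ):
  U = ∅, X ∖ U = {q, r, s, t, u} — both open, so U is clopen.
  U = {u}, X ∖ U = {q, r, s, t} — both open, so U is clopen.
  U = {q, t}, X ∖ U = {r, s, u} — both open, so U is clopen.
  U = {r, s}, X ∖ U = {q, t, u} — both open, so U is clopen.
  U = {q, t, u}, X ∖ U = {r, s} — both open, so U is clopen.
  U = {r, s, u}, X ∖ U = {q, t} — both open, so U is clopen.
  U = {q, r, s, t}, X ∖ U = {u} — both open, so U is clopen.
  U = {q, r, s, t, u}, X ∖ U = ∅ — both open, so U is clopen.
Nontrivial clopen(s) exist: e.g. {u}. So (X, τ) is disconnected.
Compute connected components by grouping points that agree on all clopens:
  component: {u}
  component: {q, t}
  component: {r, s}


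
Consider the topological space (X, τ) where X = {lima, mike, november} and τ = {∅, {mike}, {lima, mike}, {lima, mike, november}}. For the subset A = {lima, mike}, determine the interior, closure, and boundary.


int(A) = {lima, mike}, cl(A) = {lima, mike, november}, ∂A = {november}.

Closed sets in (X, τ) are complements of opens:
  closed(X, τ) = {∅, {november}, {lima, november}, {lima, mike, november}}.
int(A) = ⋃ {U ∈ τ : U ⊆ A}. Opens contained in A: ∅, {mike}, {lima, mike}.
Taking the union of these: int(A) = {lima, mike}.
cl(A) = ⋂ {C closed : A ⊆ C}. Closed sets containing A: {lima, mike, november}.
Intersecting these: cl(A) = {lima, mike, november}.
∂A = cl(A) ∖ int(A) = {lima, mike, november} ∖ {lima, mike} = {november}.


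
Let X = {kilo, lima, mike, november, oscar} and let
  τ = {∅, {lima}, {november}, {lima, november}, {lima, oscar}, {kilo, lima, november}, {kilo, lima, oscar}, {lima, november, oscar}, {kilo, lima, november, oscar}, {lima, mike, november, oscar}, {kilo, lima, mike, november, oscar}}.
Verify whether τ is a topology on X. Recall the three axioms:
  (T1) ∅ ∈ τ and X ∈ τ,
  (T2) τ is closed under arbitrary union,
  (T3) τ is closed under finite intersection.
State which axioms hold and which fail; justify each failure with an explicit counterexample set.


τ is NOT a topology on X.

Axiom (T1): ∅ ∈ τ? Yes; X ∈ τ? Yes.
Axiom (T2/T3): check pairwise unions and intersections of members of τ.
Counterexample for (T3): {kilo, lima, november} ∩ {kilo, lima, oscar} = {kilo, lima} ∉ τ. Therefore τ is NOT a topology.


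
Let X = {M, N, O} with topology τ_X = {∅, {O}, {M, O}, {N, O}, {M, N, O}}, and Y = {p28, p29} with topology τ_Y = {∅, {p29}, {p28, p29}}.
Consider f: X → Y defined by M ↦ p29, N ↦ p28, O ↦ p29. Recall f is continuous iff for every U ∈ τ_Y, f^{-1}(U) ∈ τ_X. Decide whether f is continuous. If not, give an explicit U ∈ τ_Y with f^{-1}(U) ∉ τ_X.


f IS continuous.

Compute f^{-1}(U) for each U ∈ τ_Y:
  U = ∅: f^{-1}(U) = ∅ ∈ τ_X ✓.
  U = {p29}: f^{-1}(U) = {M, O} ∈ τ_X ✓.
  U = {p28, p29}: f^{-1}(U) = {M, N, O} ∈ τ_X ✓.
Every preimage lies in τ_X, so f IS continuous.


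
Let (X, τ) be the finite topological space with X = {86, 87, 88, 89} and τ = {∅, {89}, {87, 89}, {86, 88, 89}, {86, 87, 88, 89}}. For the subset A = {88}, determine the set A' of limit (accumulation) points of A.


A' = {86}

For each x ∈ X, list the open sets U ∈ τ with x ∈ U, then check whether U ∩ (A ∖ {x}) ≠ ∅ for every such U.
  x = 86: opens ∋ x are {86, 88, 89}, {86, 87, 88, 89}; each meets A ∖ {86}, so x IS a limit point.
  x = 87: open {87, 89} ∋ x has {87, 89} ∩ (A ∖ {87}) = ∅, so x is NOT a limit point.
  x = 88: open {86, 88, 89} ∋ x has {86, 88, 89} ∩ (A ∖ {88}) = ∅, so x is NOT a limit point.
  x = 89: open {89} ∋ x has {89} ∩ (A ∖ {89}) = ∅, so x is NOT a limit point.
Collecting: A' = {86}.


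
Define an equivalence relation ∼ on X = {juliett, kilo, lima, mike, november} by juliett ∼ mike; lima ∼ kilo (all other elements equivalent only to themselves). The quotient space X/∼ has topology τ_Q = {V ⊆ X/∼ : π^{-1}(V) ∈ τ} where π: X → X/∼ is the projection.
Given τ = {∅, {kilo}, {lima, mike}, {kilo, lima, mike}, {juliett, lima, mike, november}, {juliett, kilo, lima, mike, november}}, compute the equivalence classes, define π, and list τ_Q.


X/∼ = {[juliett=mike], [kilo=lima], [november]}; |τ_Q| = 2.

Equivalence classes: [juliett=mike], [kilo=lima], [november].
Quotient map π: X → X/∼ sends juliett ↦ [juliett=mike], kilo ↦ [kilo=lima], lima ↦ [kilo=lima], mike ↦ [juliett=mike], november ↦ [november].
For each subset V ⊆ X/∼, compute π^{-1}(V) ⊆ X and check whether π^{-1}(V) ∈ τ. V is open in τ_Q iff π^{-1}(V) ∈ τ.
  V = {}: π^{-1}(V) = ∅ ∈ τ ✓.
  V = {[juliett=mike]}: π^{-1}(V) = {juliett, mike} ∉ τ ✗.
  V = {[kilo=lima]}: π^{-1}(V) = {kilo, lima} ∉ τ ✗.
  V = {[juliett=mike], [kilo=lima]}: π^{-1}(V) = {juliett, kilo, lima, mike} ∉ τ ✗.
  V = {[november]}: π^{-1}(V) = {november} ∉ τ ✗.
  V = {[juliett=mike], [november]}: π^{-1}(V) = {juliett, mike, november} ∉ τ ✗.
  V = {[kilo=lima], [november]}: π^{-1}(V) = {kilo, lima, november} ∉ τ ✗.
  V = {[juliett=mike], [kilo=lima], [november]}: π^{-1}(V) = {juliett, kilo, lima, mike, november} ∈ τ ✓.
Open sets in the quotient: τ_Q = {{}, {[juliett=mike], [kilo=lima], [november]}} (2 elements).


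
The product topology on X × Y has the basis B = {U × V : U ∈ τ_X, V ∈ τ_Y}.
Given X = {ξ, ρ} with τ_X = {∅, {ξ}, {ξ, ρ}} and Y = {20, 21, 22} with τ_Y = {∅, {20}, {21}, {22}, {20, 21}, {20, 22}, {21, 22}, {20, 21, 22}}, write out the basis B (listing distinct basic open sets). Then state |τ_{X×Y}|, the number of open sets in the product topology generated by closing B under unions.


Basis B = {∅ × ∅, {ξ} × {20}, {ξ} × {21}, {ξ} × {22}, {ξ} × {20, 21}, {ξ} × {20, 22}, {ξ, ρ} × {20}, {ξ} × {21, 22}, {ξ, ρ} × {21}, {ξ, ρ} × {22}, {ξ} × {20, 21, 22}, {ξ, ρ} × {20, 21}, {ξ, ρ} × {20, 22}, {ξ, ρ} × {21, 22}, {ξ, ρ} × {20, 21, 22}}; |τ_{X×Y}| = 27.

Enumerate products U × V with U ∈ τ_X, V ∈ τ_Y (deduplicated):
  ∅ × ∅ = {} (∅)
  {ξ} × {20} = {(ξ,20)}
  {ξ} × {21} = {(ξ,21)}
  {ξ} × {22} = {(ξ,22)}
  {ξ} × {20, 21} = {(ξ,20), (ξ,21)}
  {ξ} × {20, 22} = {(ξ,20), (ξ,22)}
  {ξ, ρ} × {20} = {(ξ,20), (ρ,20)}
  {ξ} × {21, 22} = {(ξ,21), (ξ,22)}
  {ξ, ρ} × {21} = {(ξ,21), (ρ,21)}
  {ξ, ρ} × {22} = {(ξ,22), (ρ,22)}
  {ξ} × {20, 21, 22} = {(ξ,20), (ξ,21), (ξ,22)}
  {ξ, ρ} × {20, 21} = {(ξ,20), (ξ,21), (ρ,20), (ρ,21)}
  {ξ, ρ} × {20, 22} = {(ξ,20), (ξ,22), (ρ,20), (ρ,22)}
  {ξ, ρ} × {21, 22} = {(ξ,21), (ξ,22), (ρ,21), (ρ,22)}
  {ξ, ρ} × {20, 21, 22} = {(ξ,20), (ξ,21), (ξ,22), (ρ,20), (ρ,21), (ρ,22)}
These 15 distinct sets form the basis B.
Close under arbitrary unions to get τ_{X×Y}; counting gives |τ_{X×Y}| = 27.


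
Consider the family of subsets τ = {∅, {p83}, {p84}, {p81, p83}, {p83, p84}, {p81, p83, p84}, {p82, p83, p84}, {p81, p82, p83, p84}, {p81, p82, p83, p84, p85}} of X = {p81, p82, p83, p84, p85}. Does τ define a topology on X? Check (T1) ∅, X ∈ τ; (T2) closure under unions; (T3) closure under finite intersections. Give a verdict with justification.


τ IS a topology on X.

Axiom (T1): ∅ ∈ τ? Yes; X ∈ τ? Yes.
Axiom (T2/T3): check pairwise unions and intersections of members of τ.
All pairwise intersections and unions checked — each lies in τ. Therefore τ satisfies (T1), (T2), (T3): it IS a topology on X.


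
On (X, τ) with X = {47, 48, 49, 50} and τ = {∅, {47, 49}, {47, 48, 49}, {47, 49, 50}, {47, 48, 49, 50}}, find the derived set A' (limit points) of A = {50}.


A' = ∅

For each x ∈ X, list the open sets U ∈ τ with x ∈ U, then check whether U ∩ (A ∖ {x}) ≠ ∅ for every such U.
  x = 47: open {47, 49} ∋ x has {47, 49} ∩ (A ∖ {47}) = ∅, so x is NOT a limit point.
  x = 48: open {47, 48, 49} ∋ x has {47, 48, 49} ∩ (A ∖ {48}) = ∅, so x is NOT a limit point.
  x = 49: open {47, 49} ∋ x has {47, 49} ∩ (A ∖ {49}) = ∅, so x is NOT a limit point.
  x = 50: open {47, 49, 50} ∋ x has {47, 49, 50} ∩ (A ∖ {50}) = ∅, so x is NOT a limit point.
Collecting: A' = ∅.


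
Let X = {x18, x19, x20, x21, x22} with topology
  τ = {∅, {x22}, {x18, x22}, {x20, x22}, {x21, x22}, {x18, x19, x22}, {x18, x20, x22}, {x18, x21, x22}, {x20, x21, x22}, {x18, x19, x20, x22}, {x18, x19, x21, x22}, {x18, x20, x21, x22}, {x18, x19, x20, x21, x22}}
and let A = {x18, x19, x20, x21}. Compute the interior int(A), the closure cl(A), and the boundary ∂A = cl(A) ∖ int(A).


int(A) = ∅, cl(A) = {x18, x19, x20, x21}, ∂A = {x18, x19, x20, x21}.

Closed sets in (X, τ) are complements of opens:
  closed(X, τ) = {∅, {x19}, {x20}, {x21}, {x18, x19}, {x19, x20}, {x19, x21}, {x20, x21}, {x18, x19, x20}, {x18, x19, x21}, {x19, x20, x21}, {x18, x19, x20, x21}, {x18, x19, x20, x21, x22}}.
int(A) = ⋃ {U ∈ τ : U ⊆ A}. Opens contained in A: ∅.
Taking the union of these: int(A) = ∅.
cl(A) = ⋂ {C closed : A ⊆ C}. Closed sets containing A: {x18, x19, x20, x21}, {x18, x19, x20, x21, x22}.
Intersecting these: cl(A) = {x18, x19, x20, x21}.
∂A = cl(A) ∖ int(A) = {x18, x19, x20, x21} ∖ ∅ = {x18, x19, x20, x21}.


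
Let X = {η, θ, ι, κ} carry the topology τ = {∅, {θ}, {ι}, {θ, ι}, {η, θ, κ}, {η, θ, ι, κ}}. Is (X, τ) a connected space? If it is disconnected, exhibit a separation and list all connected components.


(X, τ) is disconnected; components = [{ι}, {η, θ, κ}].

Find clopen sets (U ∈ τ with X ∖ U ∈ τ):
  U = ∅, X ∖ U = {η, θ, ι, κ} — both open, so U is clopen.
  U = {ι}, X ∖ U = {η, θ, κ} — both open, so U is clopen.
  U = {η, θ, κ}, X ∖ U = {ι} — both open, so U is clopen.
  U = {η, θ, ι, κ}, X ∖ U = ∅ — both open, so U is clopen.
Nontrivial clopen(s) exist: e.g. {η, θ, κ}. So (X, τ) is disconnected.
Compute connected components by grouping points that agree on all clopens:
  component: {ι}
  component: {η, θ, κ}


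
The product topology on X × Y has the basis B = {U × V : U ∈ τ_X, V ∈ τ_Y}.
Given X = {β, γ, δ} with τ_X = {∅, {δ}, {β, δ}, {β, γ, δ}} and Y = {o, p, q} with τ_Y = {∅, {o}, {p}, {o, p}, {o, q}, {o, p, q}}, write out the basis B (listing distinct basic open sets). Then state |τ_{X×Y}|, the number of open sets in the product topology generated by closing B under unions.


Basis B = {∅ × ∅, {δ} × {o}, {δ} × {p}, {β, δ} × {o}, {β, δ} × {p}, {δ} × {o, p}, {δ} × {o, q}, {β, γ, δ} × {o}, {β, γ, δ} × {p}, {δ} × {o, p, q}, {β, δ} × {o, p}, {β, δ} × {o, q}, {β, δ} × {o, p, q}, {β, γ, δ} × {o, p}, {β, γ, δ} × {o, q}, {β, γ, δ} × {o, p, q}}; |τ_{X×Y}| = 40.

Enumerate products U × V with U ∈ τ_X, V ∈ τ_Y (deduplicated):
  ∅ × ∅ = {} (∅)
  {δ} × {o} = {(δ,o)}
  {δ} × {p} = {(δ,p)}
  {β, δ} × {o} = {(β,o), (δ,o)}
  {β, δ} × {p} = {(β,p), (δ,p)}
  {δ} × {o, p} = {(δ,o), (δ,p)}
  {δ} × {o, q} = {(δ,o), (δ,q)}
  {β, γ, δ} × {o} = {(β,o), (γ,o), (δ,o)}
  {β, γ, δ} × {p} = {(β,p), (γ,p), (δ,p)}
  {δ} × {o, p, q} = {(δ,o), (δ,p), (δ,q)}
  {β, δ} × {o, p} = {(β,o), (β,p), (δ,o), (δ,p)}
  {β, δ} × {o, q} = {(β,o), (β,q), (δ,o), (δ,q)}
  {β, δ} × {o, p, q} = {(β,o), (β,p), (β,q), (δ,o), (δ,p), (δ,q)}
  {β, γ, δ} × {o, p} = {(β,o), (β,p), (γ,o), (γ,p), (δ,o), (δ,p)}
  {β, γ, δ} × {o, q} = {(β,o), (β,q), (γ,o), (γ,q), (δ,o), (δ,q)}
  {β, γ, δ} × {o, p, q} = {(β,o), (β,p), (β,q), (γ,o), (γ,p), (γ,q), (δ,o), (δ,p), (δ,q)}
These 16 distinct sets form the basis B.
Close under arbitrary unions to get τ_{X×Y}; counting gives |τ_{X×Y}| = 40.


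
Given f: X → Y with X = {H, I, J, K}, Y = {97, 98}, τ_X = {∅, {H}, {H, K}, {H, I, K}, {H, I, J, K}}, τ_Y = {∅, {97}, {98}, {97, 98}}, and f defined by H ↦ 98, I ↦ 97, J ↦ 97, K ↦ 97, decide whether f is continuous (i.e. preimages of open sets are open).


f is NOT continuous.

Compute f^{-1}(U) for each U ∈ τ_Y:
  U = ∅: f^{-1}(U) = ∅ ∈ τ_X ✓.
  U = {97}: f^{-1}(U) = {I, J, K} ∉ τ_X ✗.
  U = {98}: f^{-1}(U) = {H} ∈ τ_X ✓.
  U = {97, 98}: f^{-1}(U) = {H, I, J, K} ∈ τ_X ✓.
Found U = {97} with f^{-1}(U) = {I, J, K} not in τ_X. Therefore f is NOT continuous.


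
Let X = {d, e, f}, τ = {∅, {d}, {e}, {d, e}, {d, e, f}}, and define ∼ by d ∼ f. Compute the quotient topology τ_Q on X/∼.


X/∼ = {[d=f], [e]}; |τ_Q| = 3.

Equivalence classes: [d=f], [e].
Quotient map π: X → X/∼ sends d ↦ [d=f], e ↦ [e], f ↦ [d=f].
For each subset V ⊆ X/∼, compute π^{-1}(V) ⊆ X and check whether π^{-1}(V) ∈ τ. V is open in τ_Q iff π^{-1}(V) ∈ τ.
  V = {}: π^{-1}(V) = ∅ ∈ τ ✓.
  V = {[d=f]}: π^{-1}(V) = {d, f} ∉ τ ✗.
  V = {[e]}: π^{-1}(V) = {e} ∈ τ ✓.
  V = {[d=f], [e]}: π^{-1}(V) = {d, e, f} ∈ τ ✓.
Open sets in the quotient: τ_Q = {{}, {[e]}, {[d=f], [e]}} (3 elements).


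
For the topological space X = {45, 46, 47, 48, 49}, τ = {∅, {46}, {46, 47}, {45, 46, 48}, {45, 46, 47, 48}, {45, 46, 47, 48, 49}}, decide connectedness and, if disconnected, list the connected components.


(X, τ) is connected.

Find clopen sets (U ∈ τ with X ∖ U ∈ τ):
  U = ∅, X ∖ U = {45, 46, 47, 48, 49} — both open, so U is clopen.
  U = {45, 46, 47, 48, 49}, X ∖ U = ∅ — both open, so U is clopen.
Only trivial clopens (∅ and X) exist, so (X, τ) is connected.
Compute connected components by grouping points that agree on all clopens:
  component: {45, 46, 47, 48, 49}
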